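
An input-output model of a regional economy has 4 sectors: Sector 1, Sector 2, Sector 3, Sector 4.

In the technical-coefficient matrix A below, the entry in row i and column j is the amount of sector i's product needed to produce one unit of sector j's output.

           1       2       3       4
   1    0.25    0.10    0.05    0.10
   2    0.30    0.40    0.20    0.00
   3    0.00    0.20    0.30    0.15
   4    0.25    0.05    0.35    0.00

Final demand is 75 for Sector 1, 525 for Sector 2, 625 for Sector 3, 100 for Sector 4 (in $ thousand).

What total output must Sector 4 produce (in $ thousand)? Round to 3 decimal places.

x_4 = 861.495

I − A =
  [   0.75    -0.10    -0.05    -0.10]
  [  -0.30     0.60    -0.20     0.00]
  [   0.00    -0.20     0.70    -0.15]
  [  -0.25    -0.05    -0.35     1.00]
Compute the cofactors C_ij = (−1)^(i+j)·(3×3 minor ij) of I−A; the adjugate is their transpose:
adj(I−A) = Cᵀ =
  [ 0.347000   0.085625   0.072000   0.045500]
  [ 0.201750   0.466250   0.170500   0.045750]
  [ 0.084750   0.154375   0.403500   0.069000]
  [ 0.126500   0.098750   0.167750   0.261000]
det(I−A) = Σ_j (I−A)_1j·C_1j = (0.75)(0.347000) + (-0.10)(0.201750) + (-0.05)(0.084750) + (-0.10)(0.126500) = 0.2231875
(I − A)⁻¹ = adj(I−A) / det(I−A) ≈
  [   1.5547     0.3836     0.3226     0.2039]
  [   0.9039     2.0891     0.7639     0.2050]
  [   0.3797     0.6917     1.8079     0.3092]
  [   0.5668     0.4425     0.7516     1.1694]
x = (I − A)⁻¹ d = adj(I−A)·d / det(I−A), with det(I−A) = 0.2231875:
  x_1 = (0.347000·75 + 0.085625·525 + 0.072000·625 + 0.045500·100) / 0.2231875 = 120.528125 / 0.2231875 ≈ 540.031
  x_2 = (0.201750·75 + 0.466250·525 + 0.170500·625 + 0.045750·100) / 0.2231875 = 371.05 / 0.2231875 ≈ 1662.504
  x_3 = (0.084750·75 + 0.154375·525 + 0.403500·625 + 0.069000·100) / 0.2231875 = 346.490625 / 0.2231875 ≈ 1552.464
  x_4 = (0.126500·75 + 0.098750·525 + 0.167750·625 + 0.261000·100) / 0.2231875 = 192.275 / 0.2231875 ≈ 861.495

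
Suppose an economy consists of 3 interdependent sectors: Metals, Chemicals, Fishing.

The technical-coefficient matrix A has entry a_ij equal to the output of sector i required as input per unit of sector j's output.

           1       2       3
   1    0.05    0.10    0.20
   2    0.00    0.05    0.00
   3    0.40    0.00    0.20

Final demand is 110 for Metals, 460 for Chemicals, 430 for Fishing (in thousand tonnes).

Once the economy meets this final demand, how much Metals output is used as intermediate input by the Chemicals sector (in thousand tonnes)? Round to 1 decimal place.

z_12 = 48.4

I − A =
  [   0.95    -0.10    -0.20]
  [   0.00     0.95     0.00]
  [  -0.40     0.00     0.80]
Cofactors of I−A, C_ij = (−1)^(i+j)·(minor ij) (rows/columns in the sector order above):
  C_11 = (0.95)(0.80) − (0.00)(0.00) = 0.7600
  C_12 = −[(0.00)(0.80) − (0.00)(-0.40)] = 0.0000
  C_13 = (0.00)(0.00) − (0.95)(-0.40) = 0.3800
  C_21 = −[(-0.10)(0.80) − (-0.20)(0.00)] = 0.0800
  C_22 = (0.95)(0.80) − (-0.20)(-0.40) = 0.6800
  C_23 = −[(0.95)(0.00) − (-0.10)(-0.40)] = 0.0400
  C_31 = (-0.10)(0.00) − (-0.20)(0.95) = 0.1900
  C_32 = −[(0.95)(0.00) − (-0.20)(0.00)] = 0.0000
  C_33 = (0.95)(0.95) − (-0.10)(0.00) = 0.9025
det(I−A) = Σ_j (I−A)_1j·C_1j = (0.95)(0.7600) + (-0.10)(0.0000) + (-0.20)(0.3800) = 0.6460
adj(I−A) = Cᵀ =
  [ 0.7600   0.0800   0.1900]
  [ 0.0000   0.6800   0.0000]
  [ 0.3800   0.0400   0.9025]
(I − A)⁻¹ = adj(I−A) / det(I−A) ≈
  [   1.1765     0.1238     0.2941]
  [   0.0000     1.0526     0.0000]
  [   0.5882     0.0619     1.3971]
First solve x = (I − A)⁻¹ d = adj(I−A)·d / det(I−A); in particular x_2 = (0.0000·110 + 0.6800·460 + 0.0000·430) / 0.6460 = 312.80 / 0.6460 ≈ 484.211.
Intermediate flow from 1 to 2: z_12 = a_12 · x_2 = 0.10 × 312.80 / 0.6460 = 31.28 / 0.6460 ≈ 48.4.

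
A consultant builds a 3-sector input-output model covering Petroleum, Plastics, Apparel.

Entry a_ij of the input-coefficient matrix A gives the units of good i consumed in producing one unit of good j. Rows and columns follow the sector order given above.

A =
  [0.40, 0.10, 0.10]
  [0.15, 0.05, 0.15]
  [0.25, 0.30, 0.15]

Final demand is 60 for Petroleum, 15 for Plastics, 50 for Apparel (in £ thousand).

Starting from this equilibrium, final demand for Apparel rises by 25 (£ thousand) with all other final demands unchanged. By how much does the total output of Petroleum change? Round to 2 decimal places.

I − A =
  [   0.60    -0.10    -0.10]
  [  -0.15     0.95    -0.15]
  [  -0.25    -0.30     0.85]
Cofactors of I−A, C_ij = (−1)^(i+j)·(minor ij) (rows/columns in the sector order above):
  C_11 = (0.95)(0.85) − (-0.15)(-0.30) = 0.7625
  C_12 = −[(-0.15)(0.85) − (-0.15)(-0.25)] = 0.1650
  C_13 = (-0.15)(-0.30) − (0.95)(-0.25) = 0.2825
  C_21 = −[(-0.10)(0.85) − (-0.10)(-0.30)] = 0.1150
  C_22 = (0.60)(0.85) − (-0.10)(-0.25) = 0.4850
  C_23 = −[(0.60)(-0.30) − (-0.10)(-0.25)] = 0.2050
  C_31 = (-0.10)(-0.15) − (-0.10)(0.95) = 0.1100
  C_32 = −[(0.60)(-0.15) − (-0.10)(-0.15)] = 0.1050
  C_33 = (0.60)(0.95) − (-0.10)(-0.15) = 0.5550
det(I−A) = Σ_j (I−A)_1j·C_1j = (0.60)(0.7625) + (-0.10)(0.1650) + (-0.10)(0.2825) = 0.41275
adj(I−A) = Cᵀ =
  [ 0.7625   0.1150   0.1100]
  [ 0.1650   0.4850   0.1050]
  [ 0.2825   0.2050   0.5550]
(I − A)⁻¹ = adj(I−A) / det(I−A) ≈
  [   1.8474     0.2786     0.2665]
  [   0.3998     1.1750     0.2544]
  [   0.6844     0.4967     1.3446]
Δx = (I − A)⁻¹ Δd with Δd having +25 in the Apparel component and 0 elsewhere.
So Δx_1 = L_13 · (+25), where L_13 = adj(I−A)_13 / det(I−A) = 0.1100 / 0.41275.
Δx_1 = 0.1100 × (+25) / 0.41275 = 2.75 / 0.41275 ≈ 6.66.

Δx_1 = 6.66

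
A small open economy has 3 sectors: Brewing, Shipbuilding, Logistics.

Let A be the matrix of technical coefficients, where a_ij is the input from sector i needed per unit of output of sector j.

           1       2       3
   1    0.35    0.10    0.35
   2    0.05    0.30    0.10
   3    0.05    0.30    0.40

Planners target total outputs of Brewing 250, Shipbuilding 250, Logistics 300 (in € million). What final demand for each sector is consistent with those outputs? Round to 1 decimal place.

d_1 = 32.5, d_2 = 132.5, d_3 = 92.5

I − A =
  [   0.65    -0.10    -0.35]
  [  -0.05     0.70    -0.10]
  [  -0.05    -0.30     0.60]
d = (I − A) x:
  d_1 = (+0.65)·250 + (-0.10)·250 + (-0.35)·300 = 32.5
  d_2 = (-0.05)·250 + (+0.70)·250 + (-0.10)·300 = 132.5
  d_3 = (-0.05)·250 + (-0.30)·250 + (+0.60)·300 = 92.5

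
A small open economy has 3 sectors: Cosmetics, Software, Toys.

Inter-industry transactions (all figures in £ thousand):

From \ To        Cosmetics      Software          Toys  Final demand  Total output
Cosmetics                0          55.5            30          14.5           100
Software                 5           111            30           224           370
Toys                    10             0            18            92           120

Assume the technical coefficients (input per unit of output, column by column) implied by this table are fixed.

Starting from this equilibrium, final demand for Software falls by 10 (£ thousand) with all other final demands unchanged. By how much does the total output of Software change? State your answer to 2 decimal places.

Technical coefficients a_ij = z_ij / X_j:
  a_CC = 0/100 = 0.00, a_SC = 5/100 = 0.05, a_TC = 10/100 = 0.10
  a_CS = 55.5/370 = 0.15, a_SS = 111/370 = 0.30, a_TS = 0/370 = 0.00
  a_CT = 30/120 = 0.25, a_ST = 30/120 = 0.25, a_TT = 18/120 = 0.15
I − A =
  [   1.00    -0.15    -0.25]
  [  -0.05     0.70    -0.25]
  [  -0.10     0.00     0.85]
Cofactors of I−A, C_ij = (−1)^(i+j)·(minor ij) (rows/columns in the sector order above):
  C_11 = (0.70)(0.85) − (-0.25)(0.00) = 0.5950
  C_12 = −[(-0.05)(0.85) − (-0.25)(-0.10)] = 0.0675
  C_13 = (-0.05)(0.00) − (0.70)(-0.10) = 0.0700
  C_21 = −[(-0.15)(0.85) − (-0.25)(0.00)] = 0.1275
  C_22 = (1.00)(0.85) − (-0.25)(-0.10) = 0.8250
  C_23 = −[(1.00)(0.00) − (-0.15)(-0.10)] = 0.0150
  C_31 = (-0.15)(-0.25) − (-0.25)(0.70) = 0.2125
  C_32 = −[(1.00)(-0.25) − (-0.25)(-0.05)] = 0.2625
  C_33 = (1.00)(0.70) − (-0.15)(-0.05) = 0.6925
det(I−A) = Σ_j (I−A)_1j·C_1j = (1.00)(0.5950) + (-0.15)(0.0675) + (-0.25)(0.0700) = 0.567375
adj(I−A) = Cᵀ =
  [ 0.5950   0.1275   0.2125]
  [ 0.0675   0.8250   0.2625]
  [ 0.0700   0.0150   0.6925]
(I − A)⁻¹ = adj(I−A) / det(I−A) ≈
  [   1.0487     0.2247     0.3745]
  [   0.1190     1.4541     0.4627]
  [   0.1234     0.0264     1.2205]
Δx = (I − A)⁻¹ Δd with Δd having -10 in the Software component and 0 elsewhere.
So Δx_S = L_SS · (-10), where L_SS = adj(I−A)_SS / det(I−A) = 0.8250 / 0.567375.
Δx_S = 0.8250 × (-10) / 0.567375 = -8.25 / 0.567375 ≈ -14.54.

Δx_S = -14.54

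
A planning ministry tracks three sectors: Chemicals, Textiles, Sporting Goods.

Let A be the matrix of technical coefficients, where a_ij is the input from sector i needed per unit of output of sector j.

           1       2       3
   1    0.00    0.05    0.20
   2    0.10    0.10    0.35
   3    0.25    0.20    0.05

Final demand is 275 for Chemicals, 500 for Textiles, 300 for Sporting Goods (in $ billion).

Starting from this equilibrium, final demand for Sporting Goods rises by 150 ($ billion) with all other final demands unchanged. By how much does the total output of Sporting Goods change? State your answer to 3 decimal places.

Δx_3 = 184.695

I − A =
  [   1.00    -0.05    -0.20]
  [  -0.10     0.90    -0.35]
  [  -0.25    -0.20     0.95]
Cofactors of I−A, C_ij = (−1)^(i+j)·(minor ij) (rows/columns in the sector order above):
  C_11 = (0.90)(0.95) − (-0.35)(-0.20) = 0.7850
  C_12 = −[(-0.10)(0.95) − (-0.35)(-0.25)] = 0.1825
  C_13 = (-0.10)(-0.20) − (0.90)(-0.25) = 0.2450
  C_21 = −[(-0.05)(0.95) − (-0.20)(-0.20)] = 0.0875
  C_22 = (1.00)(0.95) − (-0.20)(-0.25) = 0.9000
  C_23 = −[(1.00)(-0.20) − (-0.05)(-0.25)] = 0.2125
  C_31 = (-0.05)(-0.35) − (-0.20)(0.90) = 0.1975
  C_32 = −[(1.00)(-0.35) − (-0.20)(-0.10)] = 0.3700
  C_33 = (1.00)(0.90) − (-0.05)(-0.10) = 0.8950
det(I−A) = Σ_j (I−A)_1j·C_1j = (1.00)(0.7850) + (-0.05)(0.1825) + (-0.20)(0.2450) = 0.726875
adj(I−A) = Cᵀ =
  [ 0.7850   0.0875   0.1975]
  [ 0.1825   0.9000   0.3700]
  [ 0.2450   0.2125   0.8950]
(I − A)⁻¹ = adj(I−A) / det(I−A) ≈
  [   1.0800     0.1204     0.2717]
  [   0.2511     1.2382     0.5090]
  [   0.3371     0.2923     1.2313]
Δx = (I − A)⁻¹ Δd with Δd having +150 in the Sporting Goods component and 0 elsewhere.
So Δx_3 = L_33 · (+150), where L_33 = adj(I−A)_33 / det(I−A) = 0.8950 / 0.726875.
Δx_3 = 0.8950 × (+150) / 0.726875 = 134.25 / 0.726875 ≈ 184.695.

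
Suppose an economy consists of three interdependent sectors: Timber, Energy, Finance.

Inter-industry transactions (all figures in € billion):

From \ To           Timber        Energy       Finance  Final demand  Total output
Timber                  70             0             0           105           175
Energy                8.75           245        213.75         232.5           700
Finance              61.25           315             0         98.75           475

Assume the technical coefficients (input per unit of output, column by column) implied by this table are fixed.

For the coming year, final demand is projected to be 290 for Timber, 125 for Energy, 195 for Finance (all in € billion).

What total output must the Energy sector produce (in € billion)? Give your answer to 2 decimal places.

Technical coefficients a_ij = z_ij / X_j:
  a_11 = 70/175 = 0.40, a_21 = 8.75/175 = 0.05, a_31 = 61.25/175 = 0.35
  a_12 = 0/700 = 0.00, a_22 = 245/700 = 0.35, a_32 = 315/700 = 0.45
  a_13 = 0/475 = 0.00, a_23 = 213.75/475 = 0.45, a_33 = 0/475 = 0.00
I − A =
  [   0.60     0.00     0.00]
  [  -0.05     0.65    -0.45]
  [  -0.35    -0.45     1.00]
Cofactors of I−A, C_ij = (−1)^(i+j)·(minor ij) (rows/columns in the sector order above):
  C_11 = (0.65)(1.00) − (-0.45)(-0.45) = 0.4475
  C_12 = −[(-0.05)(1.00) − (-0.45)(-0.35)] = 0.2075
  C_13 = (-0.05)(-0.45) − (0.65)(-0.35) = 0.2500
  C_21 = −[(0.00)(1.00) − (0.00)(-0.45)] = 0.0000
  C_22 = (0.60)(1.00) − (0.00)(-0.35) = 0.6000
  C_23 = −[(0.60)(-0.45) − (0.00)(-0.35)] = 0.2700
  C_31 = (0.00)(-0.45) − (0.00)(0.65) = 0.0000
  C_32 = −[(0.60)(-0.45) − (0.00)(-0.05)] = 0.2700
  C_33 = (0.60)(0.65) − (0.00)(-0.05) = 0.3900
det(I−A) = Σ_j (I−A)_1j·C_1j = (0.60)(0.4475) + (0.00)(0.2075) + (0.00)(0.2500) = 0.2685
adj(I−A) = Cᵀ =
  [ 0.4475   0.0000   0.0000]
  [ 0.2075   0.6000   0.2700]
  [ 0.2500   0.2700   0.3900]
(I − A)⁻¹ = adj(I−A) / det(I−A) ≈
  [   1.6667     0.0000     0.0000]
  [   0.7728     2.2346     1.0056]
  [   0.9311     1.0056     1.4525]
x = (I − A)⁻¹ d = adj(I−A)·d / det(I−A), with det(I−A) = 0.2685:
  x_1 = (0.4475·290 + 0.0000·125 + 0.0000·195) / 0.2685 = 129.775 / 0.2685 ≈ 483.33
  x_2 = (0.2075·290 + 0.6000·125 + 0.2700·195) / 0.2685 = 187.825 / 0.2685 ≈ 699.53
  x_3 = (0.2500·290 + 0.2700·125 + 0.3900·195) / 0.2685 = 182.30 / 0.2685 ≈ 678.96

x_2 = 699.53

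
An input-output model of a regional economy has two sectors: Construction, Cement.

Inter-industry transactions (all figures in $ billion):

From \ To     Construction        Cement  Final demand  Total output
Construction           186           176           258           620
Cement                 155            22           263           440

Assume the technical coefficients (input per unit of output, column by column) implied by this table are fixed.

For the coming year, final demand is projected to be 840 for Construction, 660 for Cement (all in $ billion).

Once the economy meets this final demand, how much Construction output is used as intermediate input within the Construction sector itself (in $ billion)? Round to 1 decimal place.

Technical coefficients a_ij = z_ij / X_j:
  a_11 = 186/620 = 0.30, a_21 = 155/620 = 0.25
  a_12 = 176/440 = 0.40, a_22 = 22/440 = 0.05
I − A =
  [   0.70    -0.40]
  [  -0.25     0.95]
det(I−A) = (0.70)(0.95) − (-0.40)(-0.25) = 0.5650
adj(I−A) = [[0.95, 0.40], [0.25, 0.70]]
(I − A)⁻¹ = adj(I−A) / det(I−A) ≈
  [   1.6814     0.7080]
  [   0.4425     1.2389]
First solve x = (I − A)⁻¹ d = adj(I−A)·d / det(I−A); in particular x_1 = (0.95·840 + 0.40·660) / 0.5650 = 1062.00 / 0.5650 ≈ 1879.646.
Intermediate flow from 1 to 1: z_11 = a_11 · x_1 = 0.30 × 1062.00 / 0.5650 = 318.60 / 0.5650 ≈ 563.9.

z_11 = 563.9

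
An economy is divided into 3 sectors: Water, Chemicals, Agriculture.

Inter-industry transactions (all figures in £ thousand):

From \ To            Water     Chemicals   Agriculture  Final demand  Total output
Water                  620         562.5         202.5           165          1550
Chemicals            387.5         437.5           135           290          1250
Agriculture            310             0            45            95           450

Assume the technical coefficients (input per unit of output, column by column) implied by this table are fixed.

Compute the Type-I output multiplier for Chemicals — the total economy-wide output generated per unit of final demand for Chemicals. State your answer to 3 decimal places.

m_2 = 5.753

Technical coefficients a_ij = z_ij / X_j:
  a_11 = 620/1550 = 0.40, a_21 = 387.5/1550 = 0.25, a_31 = 310/1550 = 0.20
  a_12 = 562.5/1250 = 0.45, a_22 = 437.5/1250 = 0.35, a_32 = 0/1250 = 0.00
  a_13 = 202.5/450 = 0.45, a_23 = 135/450 = 0.30, a_33 = 45/450 = 0.10
I − A =
  [   0.60    -0.45    -0.45]
  [  -0.25     0.65    -0.30]
  [  -0.20     0.00     0.90]
Cofactors of I−A, C_ij = (−1)^(i+j)·(minor ij) (rows/columns in the sector order above):
  C_11 = (0.65)(0.90) − (-0.30)(0.00) = 0.5850
  C_12 = −[(-0.25)(0.90) − (-0.30)(-0.20)] = 0.2850
  C_13 = (-0.25)(0.00) − (0.65)(-0.20) = 0.1300
  C_21 = −[(-0.45)(0.90) − (-0.45)(0.00)] = 0.4050
  C_22 = (0.60)(0.90) − (-0.45)(-0.20) = 0.4500
  C_23 = −[(0.60)(0.00) − (-0.45)(-0.20)] = 0.0900
  C_31 = (-0.45)(-0.30) − (-0.45)(0.65) = 0.4275
  C_32 = −[(0.60)(-0.30) − (-0.45)(-0.25)] = 0.2925
  C_33 = (0.60)(0.65) − (-0.45)(-0.25) = 0.2775
det(I−A) = Σ_j (I−A)_1j·C_1j = (0.60)(0.5850) + (-0.45)(0.2850) + (-0.45)(0.1300) = 0.16425
adj(I−A) = Cᵀ =
  [ 0.5850   0.4050   0.4275]
  [ 0.2850   0.4500   0.2925]
  [ 0.1300   0.0900   0.2775]
(I − A)⁻¹ = adj(I−A) / det(I−A) ≈
  [   3.5616     2.4658     2.6027]
  [   1.7352     2.7397     1.7808]
  [   0.7915     0.5479     1.6895]
The output multiplier for sector j is the column-j sum of the Leontief inverse (I − A)⁻¹ = adj(I−A) / det(I−A).
Column 2 of adj(I−A): (0.4050, 0.4500, 0.0900); det(I−A) = 0.16425.
m_2 = (0.4050 + 0.4500 + 0.0900) / 0.16425 = 0.945 / 0.16425 ≈ 5.753.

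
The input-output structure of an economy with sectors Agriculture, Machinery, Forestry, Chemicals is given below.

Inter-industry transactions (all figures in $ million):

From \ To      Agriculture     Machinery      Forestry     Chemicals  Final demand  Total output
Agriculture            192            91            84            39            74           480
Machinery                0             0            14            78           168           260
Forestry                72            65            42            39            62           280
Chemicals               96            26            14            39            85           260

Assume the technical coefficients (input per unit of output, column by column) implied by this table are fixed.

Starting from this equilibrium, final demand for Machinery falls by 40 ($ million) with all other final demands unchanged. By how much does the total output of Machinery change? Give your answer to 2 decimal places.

Technical coefficients a_ij = z_ij / X_j:
  a_AA = 192/480 = 0.40, a_MA = 0/480 = 0.00, a_FA = 72/480 = 0.15, a_CA = 96/480 = 0.20
  a_AM = 91/260 = 0.35, a_MM = 0/260 = 0.00, a_FM = 65/260 = 0.25, a_CM = 26/260 = 0.10
  a_AF = 84/280 = 0.30, a_MF = 14/280 = 0.05, a_FF = 42/280 = 0.15, a_CF = 14/280 = 0.05
  a_AC = 39/260 = 0.15, a_MC = 78/260 = 0.30, a_FC = 39/260 = 0.15, a_CC = 39/260 = 0.15
I − A =
  [   0.60    -0.35    -0.30    -0.15]
  [   0.00     1.00    -0.05    -0.30]
  [  -0.15    -0.25     0.85    -0.15]
  [  -0.20    -0.10    -0.05     0.85]
Compute the cofactors C_ij = (−1)^(i+j)·(3×3 minor ij) of I−A; the adjugate is their transpose:
adj(I−A) = Cᵀ =
  [ 0.674375   0.333125   0.274375   0.285000]
  [ 0.061125   0.355125   0.051000   0.145125]
  [ 0.168000   0.186375   0.441000   0.173250]
  [ 0.175750   0.131125   0.096500   0.454875]
det(I−A) = Σ_j (I−A)_1j·C_1j = (0.60)(0.674375) + (-0.35)(0.061125) + (-0.30)(0.168000) + (-0.15)(0.175750) = 0.30646875
(I − A)⁻¹ = adj(I−A) / det(I−A) ≈
  [   2.2005     1.0870     0.8953     0.9299]
  [   0.1994     1.1588     0.1664     0.4735]
  [   0.5482     0.6081     1.4390     0.5653]
  [   0.5735     0.4279     0.3149     1.4842]
Δx = (I − A)⁻¹ Δd with Δd having -40 in the Machinery component and 0 elsewhere.
So Δx_M = L_MM · (-40), where L_MM = adj(I−A)_MM / det(I−A) = 0.355125 / 0.30646875.
Δx_M = 0.355125 × (-40) / 0.30646875 = -14.205 / 0.30646875 ≈ -46.35.

Δx_M = -46.35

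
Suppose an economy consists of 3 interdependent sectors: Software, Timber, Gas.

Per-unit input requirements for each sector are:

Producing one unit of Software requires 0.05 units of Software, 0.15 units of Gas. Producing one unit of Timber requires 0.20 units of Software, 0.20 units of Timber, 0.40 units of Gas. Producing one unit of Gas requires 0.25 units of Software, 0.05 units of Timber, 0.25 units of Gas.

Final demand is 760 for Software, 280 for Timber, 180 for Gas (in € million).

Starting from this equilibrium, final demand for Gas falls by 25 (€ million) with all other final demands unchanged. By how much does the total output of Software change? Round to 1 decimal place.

Δx_S = -10.1

I − A =
  [   0.95    -0.20    -0.25]
  [   0.00     0.80    -0.05]
  [  -0.15    -0.40     0.75]
Cofactors of I−A, C_ij = (−1)^(i+j)·(minor ij) (rows/columns in the sector order above):
  C_11 = (0.80)(0.75) − (-0.05)(-0.40) = 0.5800
  C_12 = −[(0.00)(0.75) − (-0.05)(-0.15)] = 0.0075
  C_13 = (0.00)(-0.40) − (0.80)(-0.15) = 0.1200
  C_21 = −[(-0.20)(0.75) − (-0.25)(-0.40)] = 0.2500
  C_22 = (0.95)(0.75) − (-0.25)(-0.15) = 0.6750
  C_23 = −[(0.95)(-0.40) − (-0.20)(-0.15)] = 0.4100
  C_31 = (-0.20)(-0.05) − (-0.25)(0.80) = 0.2100
  C_32 = −[(0.95)(-0.05) − (-0.25)(0.00)] = 0.0475
  C_33 = (0.95)(0.80) − (-0.20)(0.00) = 0.7600
det(I−A) = Σ_j (I−A)_1j·C_1j = (0.95)(0.5800) + (-0.20)(0.0075) + (-0.25)(0.1200) = 0.5195
adj(I−A) = Cᵀ =
  [ 0.5800   0.2500   0.2100]
  [ 0.0075   0.6750   0.0475]
  [ 0.1200   0.4100   0.7600]
(I − A)⁻¹ = adj(I−A) / det(I−A) ≈
  [   1.1165     0.4812     0.4042]
  [   0.0144     1.2993     0.0914]
  [   0.2310     0.7892     1.4629]
Δx = (I − A)⁻¹ Δd with Δd having -25 in the Gas component and 0 elsewhere.
So Δx_S = L_SG · (-25), where L_SG = adj(I−A)_SG / det(I−A) = 0.2100 / 0.5195.
Δx_S = 0.2100 × (-25) / 0.5195 = -5.25 / 0.5195 ≈ -10.1.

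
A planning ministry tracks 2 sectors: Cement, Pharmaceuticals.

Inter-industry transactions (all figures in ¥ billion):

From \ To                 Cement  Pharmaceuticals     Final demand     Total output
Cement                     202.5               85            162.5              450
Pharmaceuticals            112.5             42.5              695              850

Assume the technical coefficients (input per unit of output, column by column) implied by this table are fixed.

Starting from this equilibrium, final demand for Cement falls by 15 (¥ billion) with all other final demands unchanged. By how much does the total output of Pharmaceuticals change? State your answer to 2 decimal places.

Technical coefficients a_ij = z_ij / X_j:
  a_11 = 202.5/450 = 0.45, a_21 = 112.5/450 = 0.25
  a_12 = 85/850 = 0.10, a_22 = 42.5/850 = 0.05
I − A =
  [   0.55    -0.10]
  [  -0.25     0.95]
det(I−A) = (0.55)(0.95) − (-0.10)(-0.25) = 0.4975
adj(I−A) = [[0.95, 0.10], [0.25, 0.55]]
(I − A)⁻¹ = adj(I−A) / det(I−A) ≈
  [   1.9095     0.2010]
  [   0.5025     1.1055]
Δx = (I − A)⁻¹ Δd with Δd having -15 in the Cement component and 0 elsewhere.
So Δx_2 = L_21 · (-15), where L_21 = adj(I−A)_21 / det(I−A) = 0.25 / 0.4975.
Δx_2 = 0.25 × (-15) / 0.4975 = -3.75 / 0.4975 ≈ -7.54.

Δx_2 = -7.54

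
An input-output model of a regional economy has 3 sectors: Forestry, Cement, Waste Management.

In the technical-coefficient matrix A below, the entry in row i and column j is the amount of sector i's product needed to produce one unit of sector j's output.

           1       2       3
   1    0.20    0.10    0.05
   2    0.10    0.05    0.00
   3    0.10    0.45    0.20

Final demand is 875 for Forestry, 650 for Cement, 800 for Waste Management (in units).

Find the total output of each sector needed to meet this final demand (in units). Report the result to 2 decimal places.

I − A =
  [   0.80    -0.10    -0.05]
  [  -0.10     0.95     0.00]
  [  -0.10    -0.45     0.80]
Cofactors of I−A, C_ij = (−1)^(i+j)·(minor ij) (rows/columns in the sector order above):
  C_11 = (0.95)(0.80) − (0.00)(-0.45) = 0.7600
  C_12 = −[(-0.10)(0.80) − (0.00)(-0.10)] = 0.0800
  C_13 = (-0.10)(-0.45) − (0.95)(-0.10) = 0.1400
  C_21 = −[(-0.10)(0.80) − (-0.05)(-0.45)] = 0.1025
  C_22 = (0.80)(0.80) − (-0.05)(-0.10) = 0.6350
  C_23 = −[(0.80)(-0.45) − (-0.10)(-0.10)] = 0.3700
  C_31 = (-0.10)(0.00) − (-0.05)(0.95) = 0.0475
  C_32 = −[(0.80)(0.00) − (-0.05)(-0.10)] = 0.0050
  C_33 = (0.80)(0.95) − (-0.10)(-0.10) = 0.7500
det(I−A) = Σ_j (I−A)_1j·C_1j = (0.80)(0.7600) + (-0.10)(0.0800) + (-0.05)(0.1400) = 0.5930
adj(I−A) = Cᵀ =
  [ 0.7600   0.1025   0.0475]
  [ 0.0800   0.6350   0.0050]
  [ 0.1400   0.3700   0.7500]
(I − A)⁻¹ = adj(I−A) / det(I−A) ≈
  [   1.2816     0.1728     0.0801]
  [   0.1349     1.0708     0.0084]
  [   0.2361     0.6239     1.2648]
x = (I − A)⁻¹ d = adj(I−A)·d / det(I−A), with det(I−A) = 0.5930:
  x_1 = (0.7600·875 + 0.1025·650 + 0.0475·800) / 0.5930 = 769.625 / 0.5930 ≈ 1297.85
  x_2 = (0.0800·875 + 0.6350·650 + 0.0050·800) / 0.5930 = 486.75 / 0.5930 ≈ 820.83
  x_3 = (0.1400·875 + 0.3700·650 + 0.7500·800) / 0.5930 = 963.00 / 0.5930 ≈ 1623.95

x_1 = 1297.85, x_2 = 820.83, x_3 = 1623.95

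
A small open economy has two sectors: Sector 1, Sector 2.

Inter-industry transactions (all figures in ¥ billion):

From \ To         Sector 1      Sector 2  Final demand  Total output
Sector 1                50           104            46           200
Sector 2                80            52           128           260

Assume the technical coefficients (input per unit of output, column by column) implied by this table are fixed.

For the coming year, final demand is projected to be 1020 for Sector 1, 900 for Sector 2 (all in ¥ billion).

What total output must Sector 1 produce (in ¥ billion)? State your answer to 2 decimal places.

x_1 = 2672.73

Technical coefficients a_ij = z_ij / X_j:
  a_11 = 50/200 = 0.25, a_21 = 80/200 = 0.40
  a_12 = 104/260 = 0.40, a_22 = 52/260 = 0.20
I − A =
  [   0.75    -0.40]
  [  -0.40     0.80]
det(I−A) = (0.75)(0.80) − (-0.40)(-0.40) = 0.4400
adj(I−A) = [[0.80, 0.40], [0.40, 0.75]]
(I − A)⁻¹ = adj(I−A) / det(I−A) ≈
  [   1.8182     0.9091]
  [   0.9091     1.7045]
x = (I − A)⁻¹ d = adj(I−A)·d / det(I−A), with det(I−A) = 0.4400:
  x_1 = (0.80·1020 + 0.40·900) / 0.4400 = 1176.00 / 0.4400 ≈ 2672.73
  x_2 = (0.40·1020 + 0.75·900) / 0.4400 = 1083.00 / 0.4400 ≈ 2461.36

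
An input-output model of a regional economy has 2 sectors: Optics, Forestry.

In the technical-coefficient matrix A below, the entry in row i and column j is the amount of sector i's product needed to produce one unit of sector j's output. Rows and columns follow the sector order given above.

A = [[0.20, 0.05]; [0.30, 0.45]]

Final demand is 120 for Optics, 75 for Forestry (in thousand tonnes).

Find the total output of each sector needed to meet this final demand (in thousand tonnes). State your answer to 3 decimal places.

x_O = 164.118, x_F = 225.882

I − A =
  [   0.80    -0.05]
  [  -0.30     0.55]
det(I−A) = (0.80)(0.55) − (-0.05)(-0.30) = 0.4250
adj(I−A) = [[0.55, 0.05], [0.30, 0.80]]
(I − A)⁻¹ = adj(I−A) / det(I−A) ≈
  [   1.2941     0.1176]
  [   0.7059     1.8824]
x = (I − A)⁻¹ d = adj(I−A)·d / det(I−A), with det(I−A) = 0.4250:
  x_O = (0.55·120 + 0.05·75) / 0.4250 = 69.75 / 0.4250 ≈ 164.118
  x_F = (0.30·120 + 0.80·75) / 0.4250 = 96.00 / 0.4250 ≈ 225.882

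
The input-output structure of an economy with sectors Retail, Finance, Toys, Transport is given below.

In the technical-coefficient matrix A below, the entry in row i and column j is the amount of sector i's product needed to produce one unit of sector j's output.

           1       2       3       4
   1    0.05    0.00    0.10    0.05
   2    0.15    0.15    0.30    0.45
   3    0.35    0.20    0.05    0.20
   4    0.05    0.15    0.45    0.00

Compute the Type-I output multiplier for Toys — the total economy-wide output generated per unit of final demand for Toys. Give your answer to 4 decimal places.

m_3 = 3.5980

I − A =
  [   0.95     0.00    -0.10    -0.05]
  [  -0.15     0.85    -0.30    -0.45]
  [  -0.35    -0.20     0.95    -0.20]
  [  -0.05    -0.15    -0.45     1.00]
Compute the cofactors C_ij = (−1)^(i+j)·(3×3 minor ij) of I−A; the adjugate is their transpose:
adj(I−A) = Cᵀ =
  [ 0.557375   0.034625   0.099625   0.063375]
  [ 0.329250   0.770750   0.497250   0.462750]
  [ 0.321375   0.220625   0.740125   0.263375]
  [ 0.221875   0.216625   0.412625   0.677375]
det(I−A) = Σ_j (I−A)_1j·C_1j = (0.95)(0.557375) + (0.00)(0.329250) + (-0.10)(0.321375) + (-0.05)(0.221875) = 0.486275
(I − A)⁻¹ = adj(I−A) / det(I−A) ≈
  [   1.14621     0.07120     0.20487     0.13033]
  [   0.67709     1.58501     1.02257     0.95162]
  [   0.66089     0.45370     1.52203     0.54162]
  [   0.45627     0.44548     0.84854     1.39299]
The output multiplier for sector j is the column-j sum of the Leontief inverse (I − A)⁻¹ = adj(I−A) / det(I−A).
Column 3 of adj(I−A): (0.099625, 0.497250, 0.740125, 0.412625); det(I−A) = 0.486275.
m_3 = (0.099625 + 0.497250 + 0.740125 + 0.412625) / 0.486275 = 1.749625 / 0.486275 ≈ 3.5980.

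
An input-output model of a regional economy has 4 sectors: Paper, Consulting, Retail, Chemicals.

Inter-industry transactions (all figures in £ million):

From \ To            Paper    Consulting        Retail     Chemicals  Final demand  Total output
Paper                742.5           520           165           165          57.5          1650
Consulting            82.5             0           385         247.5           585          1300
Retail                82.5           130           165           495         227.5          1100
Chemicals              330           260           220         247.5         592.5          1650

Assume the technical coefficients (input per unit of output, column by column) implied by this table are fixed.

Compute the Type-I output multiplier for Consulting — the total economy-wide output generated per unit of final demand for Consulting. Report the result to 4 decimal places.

m_2 = 3.7819

Technical coefficients a_ij = z_ij / X_j:
  a_11 = 742.5/1650 = 0.45, a_21 = 82.5/1650 = 0.05, a_31 = 82.5/1650 = 0.05, a_41 = 330/1650 = 0.20
  a_12 = 520/1300 = 0.40, a_22 = 0/1300 = 0.00, a_32 = 130/1300 = 0.10, a_42 = 260/1300 = 0.20
  a_13 = 165/1100 = 0.15, a_23 = 385/1100 = 0.35, a_33 = 165/1100 = 0.15, a_43 = 220/1100 = 0.20
  a_14 = 165/1650 = 0.10, a_24 = 247.5/1650 = 0.15, a_34 = 495/1650 = 0.30, a_44 = 247.5/1650 = 0.15
I − A =
  [   0.55    -0.40    -0.15    -0.10]
  [  -0.05     1.00    -0.35    -0.15]
  [  -0.05    -0.10     0.85    -0.30]
  [  -0.20    -0.20    -0.20     0.85]
Compute the cofactors C_ij = (−1)^(i+j)·(3×3 minor ij) of I−A; the adjugate is their transpose:
adj(I−A) = Cᵀ =
  [ 0.58325   0.30575   0.28100   0.22175]
  [ 0.09600   0.33100   0.18500   0.13500]
  [ 0.11125   0.11975   0.40100   0.17575]
  [ 0.18600   0.17800   0.20400   0.41600]
det(I−A) = Σ_j (I−A)_1j·C_1j = (0.55)(0.58325) + (-0.40)(0.09600) + (-0.15)(0.11125) + (-0.10)(0.18600) = 0.2471
(I − A)⁻¹ = adj(I−A) / det(I−A) ≈
  [   2.36038     1.23735     1.13719     0.89741]
  [   0.38851     1.33954     0.74868     0.54634]
  [   0.45022     0.48462     1.62282     0.71125]
  [   0.75273     0.72036     0.82558     1.68353]
The output multiplier for sector j is the column-j sum of the Leontief inverse (I − A)⁻¹ = adj(I−A) / det(I−A).
Column 2 of adj(I−A): (0.30575, 0.33100, 0.11975, 0.17800); det(I−A) = 0.2471.
m_2 = (0.30575 + 0.33100 + 0.11975 + 0.17800) / 0.2471 = 0.9345 / 0.2471 ≈ 3.7819.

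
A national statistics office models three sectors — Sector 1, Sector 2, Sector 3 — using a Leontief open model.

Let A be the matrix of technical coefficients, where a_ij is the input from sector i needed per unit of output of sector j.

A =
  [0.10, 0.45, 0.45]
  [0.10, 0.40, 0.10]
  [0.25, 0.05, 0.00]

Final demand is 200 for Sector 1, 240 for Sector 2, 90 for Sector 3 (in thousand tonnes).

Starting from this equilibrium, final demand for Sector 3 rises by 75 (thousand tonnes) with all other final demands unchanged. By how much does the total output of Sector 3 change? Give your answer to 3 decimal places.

I − A =
  [   0.90    -0.45    -0.45]
  [  -0.10     0.60    -0.10]
  [  -0.25    -0.05     1.00]
Cofactors of I−A, C_ij = (−1)^(i+j)·(minor ij) (rows/columns in the sector order above):
  C_11 = (0.60)(1.00) − (-0.10)(-0.05) = 0.5950
  C_12 = −[(-0.10)(1.00) − (-0.10)(-0.25)] = 0.1250
  C_13 = (-0.10)(-0.05) − (0.60)(-0.25) = 0.1550
  C_21 = −[(-0.45)(1.00) − (-0.45)(-0.05)] = 0.4725
  C_22 = (0.90)(1.00) − (-0.45)(-0.25) = 0.7875
  C_23 = −[(0.90)(-0.05) − (-0.45)(-0.25)] = 0.1575
  C_31 = (-0.45)(-0.10) − (-0.45)(0.60) = 0.3150
  C_32 = −[(0.90)(-0.10) − (-0.45)(-0.10)] = 0.1350
  C_33 = (0.90)(0.60) − (-0.45)(-0.10) = 0.4950
det(I−A) = Σ_j (I−A)_1j·C_1j = (0.90)(0.5950) + (-0.45)(0.1250) + (-0.45)(0.1550) = 0.4095
adj(I−A) = Cᵀ =
  [ 0.5950   0.4725   0.3150]
  [ 0.1250   0.7875   0.1350]
  [ 0.1550   0.1575   0.4950]
(I − A)⁻¹ = adj(I−A) / det(I−A) ≈
  [   1.4530     1.1538     0.7692]
  [   0.3053     1.9231     0.3297]
  [   0.3785     0.3846     1.2088]
Δx = (I − A)⁻¹ Δd with Δd having +75 in the Sector 3 component and 0 elsewhere.
So Δx_3 = L_33 · (+75), where L_33 = adj(I−A)_33 / det(I−A) = 0.4950 / 0.4095.
Δx_3 = 0.4950 × (+75) / 0.4095 = 37.125 / 0.4095 ≈ 90.659.

Δx_3 = 90.659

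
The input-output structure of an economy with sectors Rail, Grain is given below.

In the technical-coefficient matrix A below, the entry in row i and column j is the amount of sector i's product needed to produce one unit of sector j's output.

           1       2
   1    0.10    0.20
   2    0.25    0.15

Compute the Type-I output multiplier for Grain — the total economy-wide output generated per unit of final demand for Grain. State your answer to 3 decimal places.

I − A =
  [   0.90    -0.20]
  [  -0.25     0.85]
det(I−A) = (0.90)(0.85) − (-0.20)(-0.25) = 0.7150
adj(I−A) = [[0.85, 0.20], [0.25, 0.90]]
(I − A)⁻¹ = adj(I−A) / det(I−A) ≈
  [   1.1888     0.2797]
  [   0.3497     1.2587]
The output multiplier for sector j is the column-j sum of the Leontief inverse (I − A)⁻¹ = adj(I−A) / det(I−A).
Column 2 of adj(I−A): (0.20, 0.90); det(I−A) = 0.7150.
m_2 = (0.20 + 0.90) / 0.7150 = 1.10 / 0.7150 ≈ 1.538.

m_2 = 1.538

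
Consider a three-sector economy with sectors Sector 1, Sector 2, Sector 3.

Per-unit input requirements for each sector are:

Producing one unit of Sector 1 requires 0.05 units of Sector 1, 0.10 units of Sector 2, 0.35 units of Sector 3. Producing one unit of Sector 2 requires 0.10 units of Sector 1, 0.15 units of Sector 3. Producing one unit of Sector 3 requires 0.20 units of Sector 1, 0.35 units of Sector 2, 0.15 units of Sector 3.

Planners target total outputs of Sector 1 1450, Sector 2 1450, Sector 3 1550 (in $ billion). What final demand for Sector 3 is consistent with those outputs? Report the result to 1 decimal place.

d_3 = 592.5

I − A =
  [   0.95    -0.10    -0.20]
  [  -0.10     1.00    -0.35]
  [  -0.35    -0.15     0.85]
d = (I − A) x:
  d_1 = (+0.95)·1450 + (-0.10)·1450 + (-0.20)·1550 = 922.5
  d_2 = (-0.10)·1450 + (+1.00)·1450 + (-0.35)·1550 = 762.5
  d_3 = (-0.35)·1450 + (-0.15)·1450 + (+0.85)·1550 = 592.5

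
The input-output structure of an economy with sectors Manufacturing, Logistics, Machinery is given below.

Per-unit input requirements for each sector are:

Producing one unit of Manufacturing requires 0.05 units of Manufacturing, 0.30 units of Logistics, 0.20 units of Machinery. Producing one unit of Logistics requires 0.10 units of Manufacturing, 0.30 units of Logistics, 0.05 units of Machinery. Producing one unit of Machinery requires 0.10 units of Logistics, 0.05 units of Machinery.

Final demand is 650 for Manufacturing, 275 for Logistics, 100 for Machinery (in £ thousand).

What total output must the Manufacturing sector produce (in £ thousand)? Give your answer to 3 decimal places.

x_1 = 764.669

I − A =
  [   0.95    -0.10     0.00]
  [  -0.30     0.70    -0.10]
  [  -0.20    -0.05     0.95]
Cofactors of I−A, C_ij = (−1)^(i+j)·(minor ij) (rows/columns in the sector order above):
  C_11 = (0.70)(0.95) − (-0.10)(-0.05) = 0.6600
  C_12 = −[(-0.30)(0.95) − (-0.10)(-0.20)] = 0.3050
  C_13 = (-0.30)(-0.05) − (0.70)(-0.20) = 0.1550
  C_21 = −[(-0.10)(0.95) − (0.00)(-0.05)] = 0.0950
  C_22 = (0.95)(0.95) − (0.00)(-0.20) = 0.9025
  C_23 = −[(0.95)(-0.05) − (-0.10)(-0.20)] = 0.0675
  C_31 = (-0.10)(-0.10) − (0.00)(0.70) = 0.0100
  C_32 = −[(0.95)(-0.10) − (0.00)(-0.30)] = 0.0950
  C_33 = (0.95)(0.70) − (-0.10)(-0.30) = 0.6350
det(I−A) = Σ_j (I−A)_1j·C_1j = (0.95)(0.6600) + (-0.10)(0.3050) + (0.00)(0.1550) = 0.5965
adj(I−A) = Cᵀ =
  [ 0.6600   0.0950   0.0100]
  [ 0.3050   0.9025   0.0950]
  [ 0.1550   0.0675   0.6350]
(I − A)⁻¹ = adj(I−A) / det(I−A) ≈
  [   1.1065     0.1593     0.0168]
  [   0.5113     1.5130     0.1593]
  [   0.2598     0.1132     1.0645]
x = (I − A)⁻¹ d = adj(I−A)·d / det(I−A), with det(I−A) = 0.5965:
  x_1 = (0.6600·650 + 0.0950·275 + 0.0100·100) / 0.5965 = 456.125 / 0.5965 ≈ 764.669
  x_2 = (0.3050·650 + 0.9025·275 + 0.0950·100) / 0.5965 = 455.9375 / 0.5965 ≈ 764.355
  x_3 = (0.1550·650 + 0.0675·275 + 0.6350·100) / 0.5965 = 182.8125 / 0.5965 ≈ 306.475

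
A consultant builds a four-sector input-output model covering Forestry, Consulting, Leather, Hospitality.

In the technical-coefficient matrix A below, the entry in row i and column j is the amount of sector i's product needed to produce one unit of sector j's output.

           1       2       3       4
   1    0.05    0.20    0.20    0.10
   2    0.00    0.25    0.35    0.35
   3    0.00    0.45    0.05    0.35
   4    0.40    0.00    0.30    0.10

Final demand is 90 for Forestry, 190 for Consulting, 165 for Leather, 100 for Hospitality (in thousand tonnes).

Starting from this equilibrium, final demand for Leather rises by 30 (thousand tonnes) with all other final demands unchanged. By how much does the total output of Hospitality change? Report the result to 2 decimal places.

Δx_4 = 34.47

I − A =
  [   0.95    -0.20    -0.20    -0.10]
  [   0.00     0.75    -0.35    -0.35]
  [   0.00    -0.45     0.95    -0.35]
  [  -0.40     0.00    -0.30     0.90]
Compute the cofactors C_ij = (−1)^(i+j)·(3×3 minor ij) of I−A; the adjugate is their transpose:
adj(I−A) = Cᵀ =
  [ 0.37350   0.24450   0.24150   0.23050]
  [ 0.18200   0.64650   0.41300   0.43225]
  [ 0.16800   0.39475   0.58325   0.39900]
  [ 0.22200   0.24025   0.30175   0.52725]
det(I−A) = Σ_j (I−A)_1j·C_1j = (0.95)(0.37350) + (-0.20)(0.18200) + (-0.20)(0.16800) + (-0.10)(0.22200) = 0.262625
(I − A)⁻¹ = adj(I−A) / det(I−A) ≈
  [   1.4222     0.9310     0.9196     0.8777]
  [   0.6930     2.4617     1.5726     1.6459]
  [   0.6397     1.5031     2.2208     1.5193]
  [   0.8453     0.9148     1.1490     2.0076]
Δx = (I − A)⁻¹ Δd with Δd having +30 in the Leather component and 0 elsewhere.
So Δx_4 = L_43 · (+30), where L_43 = adj(I−A)_43 / det(I−A) = 0.30175 / 0.262625.
Δx_4 = 0.30175 × (+30) / 0.262625 = 9.0525 / 0.262625 ≈ 34.47.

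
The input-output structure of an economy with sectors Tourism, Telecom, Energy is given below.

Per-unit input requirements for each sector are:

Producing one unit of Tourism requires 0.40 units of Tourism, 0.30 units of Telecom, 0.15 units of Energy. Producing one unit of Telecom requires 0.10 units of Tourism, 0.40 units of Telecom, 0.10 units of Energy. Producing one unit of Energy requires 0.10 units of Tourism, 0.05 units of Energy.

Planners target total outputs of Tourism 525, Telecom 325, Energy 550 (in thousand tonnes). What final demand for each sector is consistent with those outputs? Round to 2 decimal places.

I − A =
  [   0.60    -0.10    -0.10]
  [  -0.30     0.60     0.00]
  [  -0.15    -0.10     0.95]
d = (I − A) x:
  d_1 = (+0.60)·525 + (-0.10)·325 + (-0.10)·550 = 227.50
  d_2 = (-0.30)·525 + (+0.60)·325 + (+0.00)·550 = 37.50
  d_3 = (-0.15)·525 + (-0.10)·325 + (+0.95)·550 = 411.25

d_1 = 227.50, d_2 = 37.50, d_3 = 411.25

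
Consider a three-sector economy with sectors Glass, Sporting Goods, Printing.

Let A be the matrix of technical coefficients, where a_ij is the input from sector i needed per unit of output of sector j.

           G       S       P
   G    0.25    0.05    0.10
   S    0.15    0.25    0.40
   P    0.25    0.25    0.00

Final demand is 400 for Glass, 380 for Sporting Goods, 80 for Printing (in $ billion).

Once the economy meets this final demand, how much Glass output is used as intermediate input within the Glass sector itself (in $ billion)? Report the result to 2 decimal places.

z_GG = 163.59

I − A =
  [   0.75    -0.05    -0.10]
  [  -0.15     0.75    -0.40]
  [  -0.25    -0.25     1.00]
Cofactors of I−A, C_ij = (−1)^(i+j)·(minor ij) (rows/columns in the sector order above):
  C_11 = (0.75)(1.00) − (-0.40)(-0.25) = 0.6500
  C_12 = −[(-0.15)(1.00) − (-0.40)(-0.25)] = 0.2500
  C_13 = (-0.15)(-0.25) − (0.75)(-0.25) = 0.2250
  C_21 = −[(-0.05)(1.00) − (-0.10)(-0.25)] = 0.0750
  C_22 = (0.75)(1.00) − (-0.10)(-0.25) = 0.7250
  C_23 = −[(0.75)(-0.25) − (-0.05)(-0.25)] = 0.2000
  C_31 = (-0.05)(-0.40) − (-0.10)(0.75) = 0.0950
  C_32 = −[(0.75)(-0.40) − (-0.10)(-0.15)] = 0.3150
  C_33 = (0.75)(0.75) − (-0.05)(-0.15) = 0.5550
det(I−A) = Σ_j (I−A)_1j·C_1j = (0.75)(0.6500) + (-0.05)(0.2500) + (-0.10)(0.2250) = 0.4525
adj(I−A) = Cᵀ =
  [ 0.6500   0.0750   0.0950]
  [ 0.2500   0.7250   0.3150]
  [ 0.2250   0.2000   0.5550]
(I − A)⁻¹ = adj(I−A) / det(I−A) ≈
  [   1.4365     0.1657     0.2099]
  [   0.5525     1.6022     0.6961]
  [   0.4972     0.4420     1.2265]
First solve x = (I − A)⁻¹ d = adj(I−A)·d / det(I−A); in particular x_G = (0.6500·400 + 0.0750·380 + 0.0950·80) / 0.4525 = 296.10 / 0.4525 ≈ 654.3646.
Intermediate flow from G to G: z_GG = a_GG · x_G = 0.25 × 296.10 / 0.4525 = 74.025 / 0.4525 ≈ 163.59.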